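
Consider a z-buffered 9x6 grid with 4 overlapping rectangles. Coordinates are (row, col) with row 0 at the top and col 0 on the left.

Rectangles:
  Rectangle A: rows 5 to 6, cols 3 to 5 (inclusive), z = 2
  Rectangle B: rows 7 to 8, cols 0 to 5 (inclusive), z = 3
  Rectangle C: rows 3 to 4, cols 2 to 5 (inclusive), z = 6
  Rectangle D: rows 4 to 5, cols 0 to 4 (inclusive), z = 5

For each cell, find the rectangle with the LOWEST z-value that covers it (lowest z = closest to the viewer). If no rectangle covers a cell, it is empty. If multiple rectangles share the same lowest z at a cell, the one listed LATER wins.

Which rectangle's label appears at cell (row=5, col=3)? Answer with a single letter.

Check cell (5,3):
  A: rows 5-6 cols 3-5 z=2 -> covers; best now A (z=2)
  B: rows 7-8 cols 0-5 -> outside (row miss)
  C: rows 3-4 cols 2-5 -> outside (row miss)
  D: rows 4-5 cols 0-4 z=5 -> covers; best now A (z=2)
Winner: A at z=2

Answer: A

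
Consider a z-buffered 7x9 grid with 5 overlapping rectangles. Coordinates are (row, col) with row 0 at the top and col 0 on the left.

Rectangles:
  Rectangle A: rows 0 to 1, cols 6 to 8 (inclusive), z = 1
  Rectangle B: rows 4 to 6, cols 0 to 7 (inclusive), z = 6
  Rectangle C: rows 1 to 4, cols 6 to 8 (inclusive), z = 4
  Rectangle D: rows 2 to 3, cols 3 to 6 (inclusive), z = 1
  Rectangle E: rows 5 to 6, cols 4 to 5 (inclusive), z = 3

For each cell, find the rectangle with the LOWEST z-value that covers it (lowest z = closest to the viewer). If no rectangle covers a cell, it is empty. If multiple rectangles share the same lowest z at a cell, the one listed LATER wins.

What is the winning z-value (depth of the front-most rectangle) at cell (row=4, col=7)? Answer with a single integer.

Answer: 4

Derivation:
Check cell (4,7):
  A: rows 0-1 cols 6-8 -> outside (row miss)
  B: rows 4-6 cols 0-7 z=6 -> covers; best now B (z=6)
  C: rows 1-4 cols 6-8 z=4 -> covers; best now C (z=4)
  D: rows 2-3 cols 3-6 -> outside (row miss)
  E: rows 5-6 cols 4-5 -> outside (row miss)
Winner: C at z=4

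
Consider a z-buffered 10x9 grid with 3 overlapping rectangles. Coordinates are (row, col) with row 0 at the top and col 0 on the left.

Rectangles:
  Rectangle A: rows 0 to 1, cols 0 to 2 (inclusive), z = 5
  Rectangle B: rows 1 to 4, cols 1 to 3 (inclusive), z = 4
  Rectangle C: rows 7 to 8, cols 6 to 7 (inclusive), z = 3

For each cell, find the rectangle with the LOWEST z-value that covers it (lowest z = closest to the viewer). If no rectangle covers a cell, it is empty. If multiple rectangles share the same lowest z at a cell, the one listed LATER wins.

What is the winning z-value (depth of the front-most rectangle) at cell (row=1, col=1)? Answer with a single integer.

Check cell (1,1):
  A: rows 0-1 cols 0-2 z=5 -> covers; best now A (z=5)
  B: rows 1-4 cols 1-3 z=4 -> covers; best now B (z=4)
  C: rows 7-8 cols 6-7 -> outside (row miss)
Winner: B at z=4

Answer: 4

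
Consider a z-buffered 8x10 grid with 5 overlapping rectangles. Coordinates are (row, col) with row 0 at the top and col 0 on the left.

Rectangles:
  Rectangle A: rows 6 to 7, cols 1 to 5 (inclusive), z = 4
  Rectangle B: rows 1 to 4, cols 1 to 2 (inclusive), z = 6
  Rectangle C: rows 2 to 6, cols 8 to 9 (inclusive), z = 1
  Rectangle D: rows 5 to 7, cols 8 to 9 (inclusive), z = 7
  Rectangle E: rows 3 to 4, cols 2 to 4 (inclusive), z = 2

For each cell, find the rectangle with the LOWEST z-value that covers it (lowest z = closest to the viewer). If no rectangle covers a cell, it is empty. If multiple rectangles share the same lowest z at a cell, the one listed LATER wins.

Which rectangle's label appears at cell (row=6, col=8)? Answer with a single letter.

Answer: C

Derivation:
Check cell (6,8):
  A: rows 6-7 cols 1-5 -> outside (col miss)
  B: rows 1-4 cols 1-2 -> outside (row miss)
  C: rows 2-6 cols 8-9 z=1 -> covers; best now C (z=1)
  D: rows 5-7 cols 8-9 z=7 -> covers; best now C (z=1)
  E: rows 3-4 cols 2-4 -> outside (row miss)
Winner: C at z=1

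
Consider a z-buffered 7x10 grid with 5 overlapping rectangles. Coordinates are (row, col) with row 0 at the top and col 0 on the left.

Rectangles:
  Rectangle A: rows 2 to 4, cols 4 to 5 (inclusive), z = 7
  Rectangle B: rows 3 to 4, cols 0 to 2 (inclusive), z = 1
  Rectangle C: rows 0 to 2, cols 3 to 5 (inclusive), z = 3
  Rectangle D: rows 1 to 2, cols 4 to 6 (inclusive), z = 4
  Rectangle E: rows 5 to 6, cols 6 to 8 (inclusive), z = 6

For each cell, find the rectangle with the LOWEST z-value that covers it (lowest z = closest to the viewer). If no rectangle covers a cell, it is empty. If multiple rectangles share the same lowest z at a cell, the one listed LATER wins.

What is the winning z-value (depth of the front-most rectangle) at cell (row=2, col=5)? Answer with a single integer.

Answer: 3

Derivation:
Check cell (2,5):
  A: rows 2-4 cols 4-5 z=7 -> covers; best now A (z=7)
  B: rows 3-4 cols 0-2 -> outside (row miss)
  C: rows 0-2 cols 3-5 z=3 -> covers; best now C (z=3)
  D: rows 1-2 cols 4-6 z=4 -> covers; best now C (z=3)
  E: rows 5-6 cols 6-8 -> outside (row miss)
Winner: C at z=3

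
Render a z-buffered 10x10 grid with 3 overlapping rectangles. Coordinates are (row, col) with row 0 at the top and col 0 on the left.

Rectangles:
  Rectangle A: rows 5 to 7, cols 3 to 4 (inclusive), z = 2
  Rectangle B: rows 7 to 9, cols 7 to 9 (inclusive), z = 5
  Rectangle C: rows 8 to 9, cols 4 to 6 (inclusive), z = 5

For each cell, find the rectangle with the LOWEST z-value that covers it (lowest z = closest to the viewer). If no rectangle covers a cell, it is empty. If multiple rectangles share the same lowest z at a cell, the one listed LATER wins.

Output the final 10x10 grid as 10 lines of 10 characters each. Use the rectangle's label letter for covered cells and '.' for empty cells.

..........
..........
..........
..........
..........
...AA.....
...AA.....
...AA..BBB
....CCCBBB
....CCCBBB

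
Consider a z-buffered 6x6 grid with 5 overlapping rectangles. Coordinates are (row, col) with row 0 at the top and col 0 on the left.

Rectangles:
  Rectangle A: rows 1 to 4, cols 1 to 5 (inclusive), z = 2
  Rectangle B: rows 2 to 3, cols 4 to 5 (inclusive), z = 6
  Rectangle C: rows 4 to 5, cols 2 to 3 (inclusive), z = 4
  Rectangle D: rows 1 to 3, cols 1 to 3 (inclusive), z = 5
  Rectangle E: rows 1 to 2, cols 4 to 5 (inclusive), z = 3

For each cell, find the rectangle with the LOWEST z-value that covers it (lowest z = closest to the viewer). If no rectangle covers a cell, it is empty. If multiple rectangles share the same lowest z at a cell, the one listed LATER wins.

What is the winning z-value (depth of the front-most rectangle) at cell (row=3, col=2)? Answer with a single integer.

Check cell (3,2):
  A: rows 1-4 cols 1-5 z=2 -> covers; best now A (z=2)
  B: rows 2-3 cols 4-5 -> outside (col miss)
  C: rows 4-5 cols 2-3 -> outside (row miss)
  D: rows 1-3 cols 1-3 z=5 -> covers; best now A (z=2)
  E: rows 1-2 cols 4-5 -> outside (row miss)
Winner: A at z=2

Answer: 2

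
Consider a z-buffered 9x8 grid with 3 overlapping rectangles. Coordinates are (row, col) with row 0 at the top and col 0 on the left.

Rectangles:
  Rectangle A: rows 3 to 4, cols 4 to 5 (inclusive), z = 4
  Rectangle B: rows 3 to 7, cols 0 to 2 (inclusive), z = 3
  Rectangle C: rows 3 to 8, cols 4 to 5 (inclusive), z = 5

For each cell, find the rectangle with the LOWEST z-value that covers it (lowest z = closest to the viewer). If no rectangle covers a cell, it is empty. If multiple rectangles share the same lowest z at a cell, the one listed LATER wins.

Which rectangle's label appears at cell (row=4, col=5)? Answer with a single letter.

Answer: A

Derivation:
Check cell (4,5):
  A: rows 3-4 cols 4-5 z=4 -> covers; best now A (z=4)
  B: rows 3-7 cols 0-2 -> outside (col miss)
  C: rows 3-8 cols 4-5 z=5 -> covers; best now A (z=4)
Winner: A at z=4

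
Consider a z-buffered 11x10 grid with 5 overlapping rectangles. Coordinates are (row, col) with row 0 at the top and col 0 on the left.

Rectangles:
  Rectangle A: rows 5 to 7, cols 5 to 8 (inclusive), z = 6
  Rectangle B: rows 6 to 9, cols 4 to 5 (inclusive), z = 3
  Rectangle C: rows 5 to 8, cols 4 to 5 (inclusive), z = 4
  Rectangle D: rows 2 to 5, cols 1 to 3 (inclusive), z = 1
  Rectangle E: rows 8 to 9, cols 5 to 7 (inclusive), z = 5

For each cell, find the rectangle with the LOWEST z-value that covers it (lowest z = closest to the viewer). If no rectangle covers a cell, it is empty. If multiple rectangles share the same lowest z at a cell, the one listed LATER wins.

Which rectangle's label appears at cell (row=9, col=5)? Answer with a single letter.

Answer: B

Derivation:
Check cell (9,5):
  A: rows 5-7 cols 5-8 -> outside (row miss)
  B: rows 6-9 cols 4-5 z=3 -> covers; best now B (z=3)
  C: rows 5-8 cols 4-5 -> outside (row miss)
  D: rows 2-5 cols 1-3 -> outside (row miss)
  E: rows 8-9 cols 5-7 z=5 -> covers; best now B (z=3)
Winner: B at z=3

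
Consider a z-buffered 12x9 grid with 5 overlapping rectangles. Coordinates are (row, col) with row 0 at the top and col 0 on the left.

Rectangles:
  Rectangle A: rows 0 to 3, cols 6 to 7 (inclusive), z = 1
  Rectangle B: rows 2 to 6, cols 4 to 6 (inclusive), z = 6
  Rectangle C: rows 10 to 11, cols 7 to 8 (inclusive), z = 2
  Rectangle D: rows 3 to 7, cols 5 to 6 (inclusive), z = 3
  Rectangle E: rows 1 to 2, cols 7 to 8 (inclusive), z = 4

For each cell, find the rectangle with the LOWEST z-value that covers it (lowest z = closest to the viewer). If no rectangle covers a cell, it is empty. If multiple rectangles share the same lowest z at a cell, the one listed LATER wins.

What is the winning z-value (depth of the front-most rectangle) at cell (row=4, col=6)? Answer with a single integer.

Check cell (4,6):
  A: rows 0-3 cols 6-7 -> outside (row miss)
  B: rows 2-6 cols 4-6 z=6 -> covers; best now B (z=6)
  C: rows 10-11 cols 7-8 -> outside (row miss)
  D: rows 3-7 cols 5-6 z=3 -> covers; best now D (z=3)
  E: rows 1-2 cols 7-8 -> outside (row miss)
Winner: D at z=3

Answer: 3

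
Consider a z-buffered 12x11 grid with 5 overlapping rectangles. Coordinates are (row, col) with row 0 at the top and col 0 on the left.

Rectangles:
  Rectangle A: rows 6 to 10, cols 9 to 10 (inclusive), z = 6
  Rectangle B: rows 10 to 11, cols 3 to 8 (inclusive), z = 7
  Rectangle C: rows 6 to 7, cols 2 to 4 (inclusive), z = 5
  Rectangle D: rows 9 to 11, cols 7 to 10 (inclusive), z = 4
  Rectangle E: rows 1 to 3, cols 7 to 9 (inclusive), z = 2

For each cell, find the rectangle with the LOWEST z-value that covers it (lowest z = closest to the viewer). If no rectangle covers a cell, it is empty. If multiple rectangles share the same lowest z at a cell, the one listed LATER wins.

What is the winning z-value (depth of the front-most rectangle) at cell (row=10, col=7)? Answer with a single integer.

Answer: 4

Derivation:
Check cell (10,7):
  A: rows 6-10 cols 9-10 -> outside (col miss)
  B: rows 10-11 cols 3-8 z=7 -> covers; best now B (z=7)
  C: rows 6-7 cols 2-4 -> outside (row miss)
  D: rows 9-11 cols 7-10 z=4 -> covers; best now D (z=4)
  E: rows 1-3 cols 7-9 -> outside (row miss)
Winner: D at z=4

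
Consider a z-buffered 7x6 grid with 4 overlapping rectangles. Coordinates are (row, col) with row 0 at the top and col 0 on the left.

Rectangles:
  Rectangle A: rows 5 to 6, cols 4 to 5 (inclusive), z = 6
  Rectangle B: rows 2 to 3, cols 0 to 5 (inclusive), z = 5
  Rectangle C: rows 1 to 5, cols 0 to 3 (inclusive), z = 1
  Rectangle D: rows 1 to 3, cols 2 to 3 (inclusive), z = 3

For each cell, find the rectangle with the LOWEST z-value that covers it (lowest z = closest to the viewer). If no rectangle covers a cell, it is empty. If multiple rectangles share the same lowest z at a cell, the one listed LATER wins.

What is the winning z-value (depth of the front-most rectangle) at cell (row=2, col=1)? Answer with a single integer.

Check cell (2,1):
  A: rows 5-6 cols 4-5 -> outside (row miss)
  B: rows 2-3 cols 0-5 z=5 -> covers; best now B (z=5)
  C: rows 1-5 cols 0-3 z=1 -> covers; best now C (z=1)
  D: rows 1-3 cols 2-3 -> outside (col miss)
Winner: C at z=1

Answer: 1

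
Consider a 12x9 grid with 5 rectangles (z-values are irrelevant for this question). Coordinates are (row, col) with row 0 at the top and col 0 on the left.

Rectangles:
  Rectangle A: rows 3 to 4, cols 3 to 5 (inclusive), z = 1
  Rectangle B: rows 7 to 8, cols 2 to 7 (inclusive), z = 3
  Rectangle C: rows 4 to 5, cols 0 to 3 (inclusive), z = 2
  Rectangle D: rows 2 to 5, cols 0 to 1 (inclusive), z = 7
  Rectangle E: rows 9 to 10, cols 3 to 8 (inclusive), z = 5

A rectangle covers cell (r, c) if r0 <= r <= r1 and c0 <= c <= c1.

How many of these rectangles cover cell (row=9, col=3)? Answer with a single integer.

Check cell (9,3):
  A: rows 3-4 cols 3-5 -> outside (row miss)
  B: rows 7-8 cols 2-7 -> outside (row miss)
  C: rows 4-5 cols 0-3 -> outside (row miss)
  D: rows 2-5 cols 0-1 -> outside (row miss)
  E: rows 9-10 cols 3-8 -> covers
Count covering = 1

Answer: 1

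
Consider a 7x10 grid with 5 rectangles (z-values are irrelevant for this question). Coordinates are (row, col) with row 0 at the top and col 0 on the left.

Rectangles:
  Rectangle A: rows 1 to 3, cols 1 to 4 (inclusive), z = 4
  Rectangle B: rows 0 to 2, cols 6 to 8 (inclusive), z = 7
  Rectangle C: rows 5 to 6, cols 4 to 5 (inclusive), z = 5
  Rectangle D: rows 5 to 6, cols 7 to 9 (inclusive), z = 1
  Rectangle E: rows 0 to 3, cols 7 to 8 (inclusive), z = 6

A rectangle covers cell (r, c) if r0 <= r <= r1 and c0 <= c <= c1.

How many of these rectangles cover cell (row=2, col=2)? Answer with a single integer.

Answer: 1

Derivation:
Check cell (2,2):
  A: rows 1-3 cols 1-4 -> covers
  B: rows 0-2 cols 6-8 -> outside (col miss)
  C: rows 5-6 cols 4-5 -> outside (row miss)
  D: rows 5-6 cols 7-9 -> outside (row miss)
  E: rows 0-3 cols 7-8 -> outside (col miss)
Count covering = 1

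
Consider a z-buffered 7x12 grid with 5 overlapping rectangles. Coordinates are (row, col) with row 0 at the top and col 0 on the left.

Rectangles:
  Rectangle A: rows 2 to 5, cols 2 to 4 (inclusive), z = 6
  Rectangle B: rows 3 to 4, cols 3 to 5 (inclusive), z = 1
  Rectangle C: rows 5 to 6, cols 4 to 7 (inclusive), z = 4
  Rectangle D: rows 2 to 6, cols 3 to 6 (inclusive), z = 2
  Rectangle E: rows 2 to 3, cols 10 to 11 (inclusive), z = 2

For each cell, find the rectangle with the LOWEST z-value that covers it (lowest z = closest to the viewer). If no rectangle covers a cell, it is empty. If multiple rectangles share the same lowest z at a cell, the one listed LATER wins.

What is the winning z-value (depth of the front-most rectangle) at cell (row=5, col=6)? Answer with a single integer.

Check cell (5,6):
  A: rows 2-5 cols 2-4 -> outside (col miss)
  B: rows 3-4 cols 3-5 -> outside (row miss)
  C: rows 5-6 cols 4-7 z=4 -> covers; best now C (z=4)
  D: rows 2-6 cols 3-6 z=2 -> covers; best now D (z=2)
  E: rows 2-3 cols 10-11 -> outside (row miss)
Winner: D at z=2

Answer: 2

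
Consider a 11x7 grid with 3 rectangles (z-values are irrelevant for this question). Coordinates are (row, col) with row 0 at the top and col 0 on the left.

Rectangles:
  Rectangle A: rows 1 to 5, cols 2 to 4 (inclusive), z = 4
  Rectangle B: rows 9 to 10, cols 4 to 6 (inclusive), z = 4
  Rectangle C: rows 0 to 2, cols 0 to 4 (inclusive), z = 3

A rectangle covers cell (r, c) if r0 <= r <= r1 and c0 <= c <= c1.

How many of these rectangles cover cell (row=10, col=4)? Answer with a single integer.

Check cell (10,4):
  A: rows 1-5 cols 2-4 -> outside (row miss)
  B: rows 9-10 cols 4-6 -> covers
  C: rows 0-2 cols 0-4 -> outside (row miss)
Count covering = 1

Answer: 1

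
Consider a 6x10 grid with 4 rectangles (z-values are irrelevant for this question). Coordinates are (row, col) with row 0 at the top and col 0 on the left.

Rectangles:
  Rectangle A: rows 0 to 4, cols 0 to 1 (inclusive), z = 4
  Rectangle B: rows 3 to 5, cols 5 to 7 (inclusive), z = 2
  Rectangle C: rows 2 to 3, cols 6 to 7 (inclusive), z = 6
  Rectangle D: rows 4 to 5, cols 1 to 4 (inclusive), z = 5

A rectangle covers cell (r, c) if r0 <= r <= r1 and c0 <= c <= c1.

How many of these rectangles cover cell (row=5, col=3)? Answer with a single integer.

Check cell (5,3):
  A: rows 0-4 cols 0-1 -> outside (row miss)
  B: rows 3-5 cols 5-7 -> outside (col miss)
  C: rows 2-3 cols 6-7 -> outside (row miss)
  D: rows 4-5 cols 1-4 -> covers
Count covering = 1

Answer: 1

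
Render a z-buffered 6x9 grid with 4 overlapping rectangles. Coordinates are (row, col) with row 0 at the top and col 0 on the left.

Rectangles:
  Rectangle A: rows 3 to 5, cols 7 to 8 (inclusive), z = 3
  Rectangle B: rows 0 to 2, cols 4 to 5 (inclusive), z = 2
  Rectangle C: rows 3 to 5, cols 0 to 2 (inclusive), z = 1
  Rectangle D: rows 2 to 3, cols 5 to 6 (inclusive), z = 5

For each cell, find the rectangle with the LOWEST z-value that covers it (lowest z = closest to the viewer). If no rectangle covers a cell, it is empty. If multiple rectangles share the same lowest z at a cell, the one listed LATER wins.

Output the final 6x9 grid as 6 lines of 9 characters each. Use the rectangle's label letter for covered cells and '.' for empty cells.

....BB...
....BB...
....BBD..
CCC..DDAA
CCC....AA
CCC....AA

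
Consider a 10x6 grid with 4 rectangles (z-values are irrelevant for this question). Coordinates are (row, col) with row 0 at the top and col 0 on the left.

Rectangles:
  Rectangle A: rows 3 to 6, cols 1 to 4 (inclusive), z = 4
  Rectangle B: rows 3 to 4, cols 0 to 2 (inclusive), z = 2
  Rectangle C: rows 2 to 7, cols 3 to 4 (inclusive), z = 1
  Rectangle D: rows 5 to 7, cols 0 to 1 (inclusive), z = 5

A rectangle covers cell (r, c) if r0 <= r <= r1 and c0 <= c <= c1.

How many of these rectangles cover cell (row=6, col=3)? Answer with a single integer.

Check cell (6,3):
  A: rows 3-6 cols 1-4 -> covers
  B: rows 3-4 cols 0-2 -> outside (row miss)
  C: rows 2-7 cols 3-4 -> covers
  D: rows 5-7 cols 0-1 -> outside (col miss)
Count covering = 2

Answer: 2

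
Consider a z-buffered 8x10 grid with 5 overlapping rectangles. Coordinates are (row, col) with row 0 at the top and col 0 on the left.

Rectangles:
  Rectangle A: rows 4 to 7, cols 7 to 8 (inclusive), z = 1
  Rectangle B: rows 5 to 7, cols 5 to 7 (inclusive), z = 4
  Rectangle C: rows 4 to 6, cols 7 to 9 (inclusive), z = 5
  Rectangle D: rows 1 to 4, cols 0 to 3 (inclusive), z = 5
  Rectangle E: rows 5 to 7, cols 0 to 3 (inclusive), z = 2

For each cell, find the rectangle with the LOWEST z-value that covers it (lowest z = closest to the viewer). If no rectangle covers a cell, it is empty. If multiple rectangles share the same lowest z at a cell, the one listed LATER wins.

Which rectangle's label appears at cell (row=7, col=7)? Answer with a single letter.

Answer: A

Derivation:
Check cell (7,7):
  A: rows 4-7 cols 7-8 z=1 -> covers; best now A (z=1)
  B: rows 5-7 cols 5-7 z=4 -> covers; best now A (z=1)
  C: rows 4-6 cols 7-9 -> outside (row miss)
  D: rows 1-4 cols 0-3 -> outside (row miss)
  E: rows 5-7 cols 0-3 -> outside (col miss)
Winner: A at z=1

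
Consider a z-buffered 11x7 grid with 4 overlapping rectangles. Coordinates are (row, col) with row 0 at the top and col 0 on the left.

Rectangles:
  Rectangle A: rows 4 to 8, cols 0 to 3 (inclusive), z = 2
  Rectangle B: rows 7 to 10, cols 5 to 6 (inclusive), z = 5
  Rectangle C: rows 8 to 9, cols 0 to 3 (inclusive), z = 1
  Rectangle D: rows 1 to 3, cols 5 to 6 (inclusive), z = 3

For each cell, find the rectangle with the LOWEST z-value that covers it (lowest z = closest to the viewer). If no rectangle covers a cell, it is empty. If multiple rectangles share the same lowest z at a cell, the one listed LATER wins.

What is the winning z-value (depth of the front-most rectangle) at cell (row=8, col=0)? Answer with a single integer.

Answer: 1

Derivation:
Check cell (8,0):
  A: rows 4-8 cols 0-3 z=2 -> covers; best now A (z=2)
  B: rows 7-10 cols 5-6 -> outside (col miss)
  C: rows 8-9 cols 0-3 z=1 -> covers; best now C (z=1)
  D: rows 1-3 cols 5-6 -> outside (row miss)
Winner: C at z=1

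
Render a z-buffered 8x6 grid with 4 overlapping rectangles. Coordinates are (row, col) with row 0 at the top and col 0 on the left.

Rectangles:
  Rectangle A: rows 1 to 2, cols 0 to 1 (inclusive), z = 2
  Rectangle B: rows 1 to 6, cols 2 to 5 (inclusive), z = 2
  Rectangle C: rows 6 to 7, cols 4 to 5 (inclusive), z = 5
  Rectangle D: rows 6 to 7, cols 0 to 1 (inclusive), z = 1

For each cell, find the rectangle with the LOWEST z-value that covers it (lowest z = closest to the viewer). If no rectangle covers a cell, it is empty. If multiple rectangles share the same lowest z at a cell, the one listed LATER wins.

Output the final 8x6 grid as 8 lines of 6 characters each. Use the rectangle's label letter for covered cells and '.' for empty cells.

......
AABBBB
AABBBB
..BBBB
..BBBB
..BBBB
DDBBBB
DD..CC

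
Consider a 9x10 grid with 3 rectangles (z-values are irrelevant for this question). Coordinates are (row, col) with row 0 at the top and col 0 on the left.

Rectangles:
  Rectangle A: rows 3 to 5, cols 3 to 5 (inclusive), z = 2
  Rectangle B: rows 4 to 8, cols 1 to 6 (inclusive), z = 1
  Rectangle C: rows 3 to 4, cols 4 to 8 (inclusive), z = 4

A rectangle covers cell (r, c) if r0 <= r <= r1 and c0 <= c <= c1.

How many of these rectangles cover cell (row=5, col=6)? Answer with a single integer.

Check cell (5,6):
  A: rows 3-5 cols 3-5 -> outside (col miss)
  B: rows 4-8 cols 1-6 -> covers
  C: rows 3-4 cols 4-8 -> outside (row miss)
Count covering = 1

Answer: 1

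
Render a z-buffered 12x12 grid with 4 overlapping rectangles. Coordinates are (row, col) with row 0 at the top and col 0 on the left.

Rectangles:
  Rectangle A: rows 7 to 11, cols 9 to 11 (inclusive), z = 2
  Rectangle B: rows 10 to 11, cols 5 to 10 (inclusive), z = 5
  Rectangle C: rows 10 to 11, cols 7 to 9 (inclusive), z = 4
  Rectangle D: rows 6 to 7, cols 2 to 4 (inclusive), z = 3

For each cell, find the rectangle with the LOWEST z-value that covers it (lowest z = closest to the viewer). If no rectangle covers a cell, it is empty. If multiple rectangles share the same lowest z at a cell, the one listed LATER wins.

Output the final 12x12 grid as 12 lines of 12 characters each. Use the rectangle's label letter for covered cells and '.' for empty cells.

............
............
............
............
............
............
..DDD.......
..DDD....AAA
.........AAA
.........AAA
.....BBCCAAA
.....BBCCAAA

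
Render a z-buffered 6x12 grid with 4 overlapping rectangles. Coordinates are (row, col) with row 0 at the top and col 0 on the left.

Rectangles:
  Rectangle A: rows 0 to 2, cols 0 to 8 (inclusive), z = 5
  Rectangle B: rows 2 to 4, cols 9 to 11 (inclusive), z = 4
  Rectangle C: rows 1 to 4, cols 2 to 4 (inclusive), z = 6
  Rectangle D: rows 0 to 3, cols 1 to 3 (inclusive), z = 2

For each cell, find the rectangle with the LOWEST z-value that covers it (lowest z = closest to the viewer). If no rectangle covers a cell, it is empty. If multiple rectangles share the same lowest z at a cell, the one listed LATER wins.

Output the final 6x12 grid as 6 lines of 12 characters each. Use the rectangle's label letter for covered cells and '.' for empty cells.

ADDDAAAAA...
ADDDAAAAA...
ADDDAAAAABBB
.DDDC....BBB
..CCC....BBB
............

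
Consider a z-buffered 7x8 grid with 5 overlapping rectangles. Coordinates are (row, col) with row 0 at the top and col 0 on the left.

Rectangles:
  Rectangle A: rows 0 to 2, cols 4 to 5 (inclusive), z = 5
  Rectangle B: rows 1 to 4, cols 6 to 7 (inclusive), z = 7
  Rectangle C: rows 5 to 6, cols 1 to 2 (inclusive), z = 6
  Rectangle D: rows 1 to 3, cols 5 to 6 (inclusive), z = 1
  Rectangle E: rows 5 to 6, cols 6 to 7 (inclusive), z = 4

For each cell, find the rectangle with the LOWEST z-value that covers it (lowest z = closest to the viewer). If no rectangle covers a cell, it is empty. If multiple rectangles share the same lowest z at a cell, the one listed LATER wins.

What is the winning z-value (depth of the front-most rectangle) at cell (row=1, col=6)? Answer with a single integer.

Answer: 1

Derivation:
Check cell (1,6):
  A: rows 0-2 cols 4-5 -> outside (col miss)
  B: rows 1-4 cols 6-7 z=7 -> covers; best now B (z=7)
  C: rows 5-6 cols 1-2 -> outside (row miss)
  D: rows 1-3 cols 5-6 z=1 -> covers; best now D (z=1)
  E: rows 5-6 cols 6-7 -> outside (row miss)
Winner: D at z=1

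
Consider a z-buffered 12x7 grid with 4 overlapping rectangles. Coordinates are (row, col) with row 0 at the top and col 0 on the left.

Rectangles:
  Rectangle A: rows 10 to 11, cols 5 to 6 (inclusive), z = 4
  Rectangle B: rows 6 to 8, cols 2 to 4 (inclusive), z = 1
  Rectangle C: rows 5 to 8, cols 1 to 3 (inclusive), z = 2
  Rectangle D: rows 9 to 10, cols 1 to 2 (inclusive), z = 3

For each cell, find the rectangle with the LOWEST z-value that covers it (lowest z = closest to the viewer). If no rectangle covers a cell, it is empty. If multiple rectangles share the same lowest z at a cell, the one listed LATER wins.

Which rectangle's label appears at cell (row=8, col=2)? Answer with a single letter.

Answer: B

Derivation:
Check cell (8,2):
  A: rows 10-11 cols 5-6 -> outside (row miss)
  B: rows 6-8 cols 2-4 z=1 -> covers; best now B (z=1)
  C: rows 5-8 cols 1-3 z=2 -> covers; best now B (z=1)
  D: rows 9-10 cols 1-2 -> outside (row miss)
Winner: B at z=1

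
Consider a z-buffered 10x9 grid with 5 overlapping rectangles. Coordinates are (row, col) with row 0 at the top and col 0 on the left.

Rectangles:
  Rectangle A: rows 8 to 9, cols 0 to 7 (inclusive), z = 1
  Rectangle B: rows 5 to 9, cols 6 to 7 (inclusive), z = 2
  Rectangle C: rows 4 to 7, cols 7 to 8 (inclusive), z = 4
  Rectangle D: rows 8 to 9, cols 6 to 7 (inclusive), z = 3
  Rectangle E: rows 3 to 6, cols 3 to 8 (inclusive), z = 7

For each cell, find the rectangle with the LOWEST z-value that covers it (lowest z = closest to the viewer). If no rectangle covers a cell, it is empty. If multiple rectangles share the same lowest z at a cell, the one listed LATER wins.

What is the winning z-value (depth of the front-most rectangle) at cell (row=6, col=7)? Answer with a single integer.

Check cell (6,7):
  A: rows 8-9 cols 0-7 -> outside (row miss)
  B: rows 5-9 cols 6-7 z=2 -> covers; best now B (z=2)
  C: rows 4-7 cols 7-8 z=4 -> covers; best now B (z=2)
  D: rows 8-9 cols 6-7 -> outside (row miss)
  E: rows 3-6 cols 3-8 z=7 -> covers; best now B (z=2)
Winner: B at z=2

Answer: 2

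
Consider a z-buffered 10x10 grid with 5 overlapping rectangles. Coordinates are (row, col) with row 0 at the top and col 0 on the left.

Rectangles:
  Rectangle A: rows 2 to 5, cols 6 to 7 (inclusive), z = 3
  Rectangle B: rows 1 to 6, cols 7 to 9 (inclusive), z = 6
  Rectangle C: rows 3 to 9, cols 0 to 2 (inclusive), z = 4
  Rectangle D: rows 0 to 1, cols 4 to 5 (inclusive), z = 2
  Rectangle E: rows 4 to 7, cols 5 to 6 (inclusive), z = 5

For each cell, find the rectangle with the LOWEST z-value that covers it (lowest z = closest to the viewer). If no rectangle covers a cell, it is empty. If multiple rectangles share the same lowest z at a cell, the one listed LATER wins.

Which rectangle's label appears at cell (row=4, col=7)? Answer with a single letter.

Check cell (4,7):
  A: rows 2-5 cols 6-7 z=3 -> covers; best now A (z=3)
  B: rows 1-6 cols 7-9 z=6 -> covers; best now A (z=3)
  C: rows 3-9 cols 0-2 -> outside (col miss)
  D: rows 0-1 cols 4-5 -> outside (row miss)
  E: rows 4-7 cols 5-6 -> outside (col miss)
Winner: A at z=3

Answer: A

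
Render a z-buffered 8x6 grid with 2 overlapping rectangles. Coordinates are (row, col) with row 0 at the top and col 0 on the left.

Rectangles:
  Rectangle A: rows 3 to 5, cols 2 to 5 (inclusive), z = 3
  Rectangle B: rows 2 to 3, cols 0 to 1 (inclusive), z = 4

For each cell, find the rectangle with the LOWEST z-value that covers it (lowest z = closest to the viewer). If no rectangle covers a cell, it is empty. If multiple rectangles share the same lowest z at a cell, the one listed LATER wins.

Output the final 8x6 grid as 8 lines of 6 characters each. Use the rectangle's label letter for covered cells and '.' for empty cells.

......
......
BB....
BBAAAA
..AAAA
..AAAA
......
......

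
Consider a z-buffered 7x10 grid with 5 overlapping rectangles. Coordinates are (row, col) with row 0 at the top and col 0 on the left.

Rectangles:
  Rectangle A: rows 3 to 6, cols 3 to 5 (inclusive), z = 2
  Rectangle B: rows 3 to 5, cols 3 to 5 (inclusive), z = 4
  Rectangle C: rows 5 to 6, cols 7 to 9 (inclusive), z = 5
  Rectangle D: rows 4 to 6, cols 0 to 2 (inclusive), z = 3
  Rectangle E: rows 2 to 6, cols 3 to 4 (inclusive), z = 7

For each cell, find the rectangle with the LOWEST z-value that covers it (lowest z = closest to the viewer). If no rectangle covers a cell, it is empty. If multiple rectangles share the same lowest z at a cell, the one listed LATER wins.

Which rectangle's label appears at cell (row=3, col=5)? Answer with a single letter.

Answer: A

Derivation:
Check cell (3,5):
  A: rows 3-6 cols 3-5 z=2 -> covers; best now A (z=2)
  B: rows 3-5 cols 3-5 z=4 -> covers; best now A (z=2)
  C: rows 5-6 cols 7-9 -> outside (row miss)
  D: rows 4-6 cols 0-2 -> outside (row miss)
  E: rows 2-6 cols 3-4 -> outside (col miss)
Winner: A at z=2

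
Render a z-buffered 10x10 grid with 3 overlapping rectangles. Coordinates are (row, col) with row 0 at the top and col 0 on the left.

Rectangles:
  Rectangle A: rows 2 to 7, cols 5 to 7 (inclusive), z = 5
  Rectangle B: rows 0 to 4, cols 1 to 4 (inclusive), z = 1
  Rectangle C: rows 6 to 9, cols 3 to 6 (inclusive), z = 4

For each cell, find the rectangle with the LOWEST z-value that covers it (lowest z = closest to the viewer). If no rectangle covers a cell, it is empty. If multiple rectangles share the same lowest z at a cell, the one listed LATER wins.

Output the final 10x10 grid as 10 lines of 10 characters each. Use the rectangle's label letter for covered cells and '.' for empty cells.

.BBBB.....
.BBBB.....
.BBBBAAA..
.BBBBAAA..
.BBBBAAA..
.....AAA..
...CCCCA..
...CCCCA..
...CCCC...
...CCCC...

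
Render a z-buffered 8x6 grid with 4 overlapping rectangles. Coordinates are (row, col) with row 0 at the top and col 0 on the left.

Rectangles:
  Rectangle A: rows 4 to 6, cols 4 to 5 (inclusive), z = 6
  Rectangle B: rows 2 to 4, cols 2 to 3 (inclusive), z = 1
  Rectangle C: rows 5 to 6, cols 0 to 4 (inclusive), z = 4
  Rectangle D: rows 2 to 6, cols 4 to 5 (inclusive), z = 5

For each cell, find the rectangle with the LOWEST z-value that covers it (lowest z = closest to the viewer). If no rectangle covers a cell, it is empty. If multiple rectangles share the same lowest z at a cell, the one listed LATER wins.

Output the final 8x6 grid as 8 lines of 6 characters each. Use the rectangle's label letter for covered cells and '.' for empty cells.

......
......
..BBDD
..BBDD
..BBDD
CCCCCD
CCCCCD
......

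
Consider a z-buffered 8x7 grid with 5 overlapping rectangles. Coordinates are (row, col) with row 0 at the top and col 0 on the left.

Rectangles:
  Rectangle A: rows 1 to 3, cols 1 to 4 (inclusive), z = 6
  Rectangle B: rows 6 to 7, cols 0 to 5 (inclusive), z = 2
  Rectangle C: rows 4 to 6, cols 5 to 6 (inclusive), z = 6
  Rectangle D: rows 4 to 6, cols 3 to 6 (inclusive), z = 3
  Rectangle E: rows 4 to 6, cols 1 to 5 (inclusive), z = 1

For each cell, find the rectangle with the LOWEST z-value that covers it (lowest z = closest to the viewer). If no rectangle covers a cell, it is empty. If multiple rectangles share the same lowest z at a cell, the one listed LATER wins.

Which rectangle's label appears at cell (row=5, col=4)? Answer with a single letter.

Answer: E

Derivation:
Check cell (5,4):
  A: rows 1-3 cols 1-4 -> outside (row miss)
  B: rows 6-7 cols 0-5 -> outside (row miss)
  C: rows 4-6 cols 5-6 -> outside (col miss)
  D: rows 4-6 cols 3-6 z=3 -> covers; best now D (z=3)
  E: rows 4-6 cols 1-5 z=1 -> covers; best now E (z=1)
Winner: E at z=1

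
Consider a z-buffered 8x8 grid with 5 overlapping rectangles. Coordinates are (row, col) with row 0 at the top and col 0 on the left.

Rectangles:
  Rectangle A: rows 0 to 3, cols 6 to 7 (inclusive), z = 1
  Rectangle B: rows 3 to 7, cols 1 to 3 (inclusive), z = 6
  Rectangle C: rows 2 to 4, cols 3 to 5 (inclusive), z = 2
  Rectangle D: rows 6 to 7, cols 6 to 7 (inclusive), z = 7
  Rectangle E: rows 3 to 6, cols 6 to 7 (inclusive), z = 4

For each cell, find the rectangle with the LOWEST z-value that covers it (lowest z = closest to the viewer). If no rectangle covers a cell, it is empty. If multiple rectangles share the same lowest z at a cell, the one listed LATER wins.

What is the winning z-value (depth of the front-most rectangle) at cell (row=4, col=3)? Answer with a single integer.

Check cell (4,3):
  A: rows 0-3 cols 6-7 -> outside (row miss)
  B: rows 3-7 cols 1-3 z=6 -> covers; best now B (z=6)
  C: rows 2-4 cols 3-5 z=2 -> covers; best now C (z=2)
  D: rows 6-7 cols 6-7 -> outside (row miss)
  E: rows 3-6 cols 6-7 -> outside (col miss)
Winner: C at z=2

Answer: 2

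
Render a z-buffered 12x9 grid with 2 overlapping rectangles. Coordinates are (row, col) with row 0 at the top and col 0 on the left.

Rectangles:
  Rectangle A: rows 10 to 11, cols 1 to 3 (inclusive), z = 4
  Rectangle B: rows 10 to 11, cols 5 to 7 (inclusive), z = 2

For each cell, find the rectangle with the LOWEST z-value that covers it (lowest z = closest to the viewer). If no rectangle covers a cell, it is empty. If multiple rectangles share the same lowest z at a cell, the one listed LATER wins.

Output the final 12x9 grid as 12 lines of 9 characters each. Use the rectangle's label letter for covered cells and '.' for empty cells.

.........
.........
.........
.........
.........
.........
.........
.........
.........
.........
.AAA.BBB.
.AAA.BBB.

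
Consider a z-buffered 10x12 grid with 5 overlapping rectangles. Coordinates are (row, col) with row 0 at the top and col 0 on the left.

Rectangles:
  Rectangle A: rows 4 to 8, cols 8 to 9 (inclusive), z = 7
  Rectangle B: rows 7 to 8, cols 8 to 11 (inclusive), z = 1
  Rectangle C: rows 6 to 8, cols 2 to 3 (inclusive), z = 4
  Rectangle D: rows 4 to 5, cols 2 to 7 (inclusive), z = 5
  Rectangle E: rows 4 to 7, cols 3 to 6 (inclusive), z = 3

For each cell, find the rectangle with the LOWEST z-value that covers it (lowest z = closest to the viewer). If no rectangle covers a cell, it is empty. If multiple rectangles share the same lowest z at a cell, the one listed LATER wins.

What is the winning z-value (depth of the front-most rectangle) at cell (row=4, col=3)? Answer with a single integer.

Answer: 3

Derivation:
Check cell (4,3):
  A: rows 4-8 cols 8-9 -> outside (col miss)
  B: rows 7-8 cols 8-11 -> outside (row miss)
  C: rows 6-8 cols 2-3 -> outside (row miss)
  D: rows 4-5 cols 2-7 z=5 -> covers; best now D (z=5)
  E: rows 4-7 cols 3-6 z=3 -> covers; best now E (z=3)
Winner: E at z=3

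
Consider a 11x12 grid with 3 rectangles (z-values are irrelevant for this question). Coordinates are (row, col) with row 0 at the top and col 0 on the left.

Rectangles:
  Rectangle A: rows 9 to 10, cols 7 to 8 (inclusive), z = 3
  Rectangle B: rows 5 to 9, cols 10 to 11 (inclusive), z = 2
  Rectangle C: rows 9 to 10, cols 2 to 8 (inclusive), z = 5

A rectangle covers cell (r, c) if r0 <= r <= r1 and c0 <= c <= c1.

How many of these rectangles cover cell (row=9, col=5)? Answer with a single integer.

Answer: 1

Derivation:
Check cell (9,5):
  A: rows 9-10 cols 7-8 -> outside (col miss)
  B: rows 5-9 cols 10-11 -> outside (col miss)
  C: rows 9-10 cols 2-8 -> covers
Count covering = 1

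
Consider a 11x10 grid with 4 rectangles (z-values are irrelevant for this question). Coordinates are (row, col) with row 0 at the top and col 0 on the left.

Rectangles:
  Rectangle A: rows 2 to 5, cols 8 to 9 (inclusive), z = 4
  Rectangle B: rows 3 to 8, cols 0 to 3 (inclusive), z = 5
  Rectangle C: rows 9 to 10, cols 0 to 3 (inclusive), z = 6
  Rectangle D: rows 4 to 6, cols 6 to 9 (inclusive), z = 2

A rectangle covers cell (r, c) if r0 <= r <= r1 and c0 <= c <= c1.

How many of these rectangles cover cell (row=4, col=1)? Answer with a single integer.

Check cell (4,1):
  A: rows 2-5 cols 8-9 -> outside (col miss)
  B: rows 3-8 cols 0-3 -> covers
  C: rows 9-10 cols 0-3 -> outside (row miss)
  D: rows 4-6 cols 6-9 -> outside (col miss)
Count covering = 1

Answer: 1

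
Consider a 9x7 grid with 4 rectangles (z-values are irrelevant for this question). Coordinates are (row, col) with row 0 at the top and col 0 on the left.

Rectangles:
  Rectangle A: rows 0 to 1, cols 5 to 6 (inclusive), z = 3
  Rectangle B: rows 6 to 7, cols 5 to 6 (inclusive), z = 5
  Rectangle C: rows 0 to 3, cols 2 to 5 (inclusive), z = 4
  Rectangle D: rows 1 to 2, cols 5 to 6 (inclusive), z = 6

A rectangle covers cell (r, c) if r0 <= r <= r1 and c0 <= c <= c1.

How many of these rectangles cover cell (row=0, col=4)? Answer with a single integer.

Check cell (0,4):
  A: rows 0-1 cols 5-6 -> outside (col miss)
  B: rows 6-7 cols 5-6 -> outside (row miss)
  C: rows 0-3 cols 2-5 -> covers
  D: rows 1-2 cols 5-6 -> outside (row miss)
Count covering = 1

Answer: 1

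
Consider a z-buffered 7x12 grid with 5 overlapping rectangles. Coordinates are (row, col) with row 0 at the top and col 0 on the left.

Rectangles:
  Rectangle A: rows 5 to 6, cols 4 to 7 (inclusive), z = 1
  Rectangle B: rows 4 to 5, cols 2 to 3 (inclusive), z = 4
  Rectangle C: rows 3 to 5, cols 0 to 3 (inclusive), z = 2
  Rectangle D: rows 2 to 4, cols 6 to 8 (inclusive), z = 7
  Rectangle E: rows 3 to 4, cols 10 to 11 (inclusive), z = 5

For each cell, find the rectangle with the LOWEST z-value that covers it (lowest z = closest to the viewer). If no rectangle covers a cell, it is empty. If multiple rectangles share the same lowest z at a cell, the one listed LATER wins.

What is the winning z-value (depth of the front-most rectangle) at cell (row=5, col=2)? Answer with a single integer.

Check cell (5,2):
  A: rows 5-6 cols 4-7 -> outside (col miss)
  B: rows 4-5 cols 2-3 z=4 -> covers; best now B (z=4)
  C: rows 3-5 cols 0-3 z=2 -> covers; best now C (z=2)
  D: rows 2-4 cols 6-8 -> outside (row miss)
  E: rows 3-4 cols 10-11 -> outside (row miss)
Winner: C at z=2

Answer: 2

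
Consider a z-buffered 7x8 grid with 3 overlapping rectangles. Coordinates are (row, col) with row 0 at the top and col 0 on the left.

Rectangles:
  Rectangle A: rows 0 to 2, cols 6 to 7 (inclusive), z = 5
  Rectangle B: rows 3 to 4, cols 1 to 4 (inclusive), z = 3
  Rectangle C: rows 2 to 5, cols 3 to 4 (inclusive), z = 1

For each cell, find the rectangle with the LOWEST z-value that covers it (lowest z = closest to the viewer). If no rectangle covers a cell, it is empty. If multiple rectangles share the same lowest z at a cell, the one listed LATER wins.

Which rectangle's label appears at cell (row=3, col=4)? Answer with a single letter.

Answer: C

Derivation:
Check cell (3,4):
  A: rows 0-2 cols 6-7 -> outside (row miss)
  B: rows 3-4 cols 1-4 z=3 -> covers; best now B (z=3)
  C: rows 2-5 cols 3-4 z=1 -> covers; best now C (z=1)
Winner: C at z=1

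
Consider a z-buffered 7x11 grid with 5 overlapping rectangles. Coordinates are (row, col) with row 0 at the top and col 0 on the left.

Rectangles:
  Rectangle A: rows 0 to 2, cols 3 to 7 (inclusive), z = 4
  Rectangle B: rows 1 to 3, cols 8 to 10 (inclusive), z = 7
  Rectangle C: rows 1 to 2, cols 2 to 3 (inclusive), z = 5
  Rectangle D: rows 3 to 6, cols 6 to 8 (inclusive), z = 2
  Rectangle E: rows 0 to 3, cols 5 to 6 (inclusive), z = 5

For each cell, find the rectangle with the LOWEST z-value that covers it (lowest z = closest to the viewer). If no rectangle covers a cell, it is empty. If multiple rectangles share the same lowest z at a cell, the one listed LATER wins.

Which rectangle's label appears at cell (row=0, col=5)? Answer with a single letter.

Answer: A

Derivation:
Check cell (0,5):
  A: rows 0-2 cols 3-7 z=4 -> covers; best now A (z=4)
  B: rows 1-3 cols 8-10 -> outside (row miss)
  C: rows 1-2 cols 2-3 -> outside (row miss)
  D: rows 3-6 cols 6-8 -> outside (row miss)
  E: rows 0-3 cols 5-6 z=5 -> covers; best now A (z=4)
Winner: A at z=4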